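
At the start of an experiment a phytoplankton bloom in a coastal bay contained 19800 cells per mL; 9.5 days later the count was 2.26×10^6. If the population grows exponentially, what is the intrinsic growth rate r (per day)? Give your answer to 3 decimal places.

0.499 per day

From N(t) = N₀·e^(rt): e^(r·9.5) = 2.26×10^6/19800 = 114.14.
r·9.5 = ln(114.14) = 4.7374, so r = 4.7374/9.5 = 0.49868.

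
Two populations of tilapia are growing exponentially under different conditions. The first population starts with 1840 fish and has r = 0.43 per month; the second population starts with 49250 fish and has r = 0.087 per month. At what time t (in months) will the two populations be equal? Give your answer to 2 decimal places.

Set 1840·e^(0.43t) = 49250·e^(0.087t).
e^((0.43 − 0.087)t) = 49250/1840 → e^(0.343·t) = 26.766.
0.343·t = ln(26.766) = 3.2871, so t = 3.2871/0.343 = 9.5835.

9.58 months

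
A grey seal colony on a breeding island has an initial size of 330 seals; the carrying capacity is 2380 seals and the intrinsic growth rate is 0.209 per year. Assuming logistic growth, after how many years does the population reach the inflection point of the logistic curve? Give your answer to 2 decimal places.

8.74 years

Logistic growth is fastest at N = K/2 = 1190.
A = (K − N₀)/N₀ = 6.2121. Set K/(1 + A·e^(−rt)) = K/2 → A·e^(−rt) = 1.
e^(−0.209t) = 1/6.2121 = 0.160976, so t = ln(6.2121)/0.209 = 1.8265/0.209 = 8.7392.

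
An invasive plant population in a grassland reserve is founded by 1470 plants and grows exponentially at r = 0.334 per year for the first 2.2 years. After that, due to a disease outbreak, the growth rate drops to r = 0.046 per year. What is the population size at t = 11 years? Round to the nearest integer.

4595 plants

Phase 1: N(2.2) = 1470·e^(0.334×2.2) = 1470·e^0.7348 = 3065.05.
Phase 2 runs for 11 − 2.2 = 8.8 years at r = 0.046.
N(11) = 3065.05·e^(0.046×8.8) = 3065.05·e^0.4048 = 4594.51.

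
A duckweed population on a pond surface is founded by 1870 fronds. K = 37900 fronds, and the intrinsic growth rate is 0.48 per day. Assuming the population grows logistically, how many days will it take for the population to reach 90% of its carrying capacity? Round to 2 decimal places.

A = (K − N₀)/N₀ = (37900 − 1870)/1870 = 19.267.
Solve 37900/(1 + 19.267·e^(−0.48t)) = 34110: 1 + 19.267·e^(−0.48t) = 1.1111, so e^(−0.48t) = 0.0057668.
−0.48·t = ln(0.0057668) = -5.1556, so t = 5.1556/0.48 = 10.741.

10.74 days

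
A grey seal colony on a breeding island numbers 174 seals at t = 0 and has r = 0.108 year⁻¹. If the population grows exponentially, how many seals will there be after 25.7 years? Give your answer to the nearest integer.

N(t) = N₀·e^(rt) = 174 × e^(0.108×25.7) = 174 × e^2.776.
e^2.776 ≈ 16.048, so N ≈ 174 × 16.048 = 2792.4.

2792 seals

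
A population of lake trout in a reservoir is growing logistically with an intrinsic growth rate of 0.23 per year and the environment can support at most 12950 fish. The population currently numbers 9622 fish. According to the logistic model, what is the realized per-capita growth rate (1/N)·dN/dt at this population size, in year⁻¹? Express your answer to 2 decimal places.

(1/N)·dN/dt = r(1 − N/K) = 0.23 × (1 − 9622/12950).
= 0.23 × 0.25699 = 0.059107.

0.06 per year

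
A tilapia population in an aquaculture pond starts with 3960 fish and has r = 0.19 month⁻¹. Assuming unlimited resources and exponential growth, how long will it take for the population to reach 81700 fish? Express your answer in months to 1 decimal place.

Set N₀·e^(rt) = 81700: e^(0.19·t) = 81700/3960 = 20.631.
0.19·t = ln(20.631) = 3.0268, so t = 3.0268/0.19 = 15.931.

15.9 months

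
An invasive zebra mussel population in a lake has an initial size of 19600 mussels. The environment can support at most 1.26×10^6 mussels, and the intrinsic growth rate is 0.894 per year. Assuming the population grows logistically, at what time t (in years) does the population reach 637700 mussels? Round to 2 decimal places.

A = (K − N₀)/N₀ = (1.26×10^6 − 19600)/19600 = 63.286.
Solve 1.26×10^6/(1 + 63.286·e^(−0.894t)) = 637700: 1 + 63.286·e^(−0.894t) = 1.9759, so e^(−0.894t) = 0.0154198.
−0.894·t = ln(0.0154198) = -4.1721, so t = 4.1721/0.894 = 4.6668.

4.67 years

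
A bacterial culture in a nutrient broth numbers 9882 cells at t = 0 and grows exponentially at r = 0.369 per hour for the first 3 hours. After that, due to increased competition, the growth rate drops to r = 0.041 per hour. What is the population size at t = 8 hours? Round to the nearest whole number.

36698 cells

Phase 1: N(3) = 9882·e^(0.369×3) = 9882·e^1.107 = 29895.7.
Phase 2 runs for 8 − 3 = 5 hours at r = 0.041.
N(8) = 29895.7·e^(0.041×5) = 29895.7·e^0.205 = 36697.7.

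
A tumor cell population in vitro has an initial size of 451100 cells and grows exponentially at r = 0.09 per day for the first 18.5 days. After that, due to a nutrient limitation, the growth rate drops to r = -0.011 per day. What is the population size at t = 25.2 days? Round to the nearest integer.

Phase 1: N(18.5) = 451100·e^(0.09×18.5) = 451100·e^1.665 = 2.384367×10^6.
Phase 2 runs for 25.2 − 18.5 = 6.7 days at r = -0.011.
N(25.2) = 2.384367×10^6·e^(-0.011×6.7) = 2.384367×10^6·e^-0.0737 = 2.214959×10^6.

2214959 cells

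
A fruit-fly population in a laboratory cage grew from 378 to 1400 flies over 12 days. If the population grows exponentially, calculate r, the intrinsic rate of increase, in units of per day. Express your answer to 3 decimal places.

From N(t) = N₀·e^(rt): e^(r·12) = 1400/378 = 3.7037.
r·12 = ln(3.7037) = 1.3093, so r = 1.3093/12 = 0.10911.

0.109 per day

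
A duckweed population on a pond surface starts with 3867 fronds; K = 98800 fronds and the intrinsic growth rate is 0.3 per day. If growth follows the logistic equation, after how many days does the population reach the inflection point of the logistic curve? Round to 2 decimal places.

Logistic growth is fastest at N = K/2 = 49400.
A = (K − N₀)/N₀ = 24.55. Set K/(1 + A·e^(−rt)) = K/2 → A·e^(−rt) = 1.
e^(−0.3t) = 1/24.55 = 0.040734, so t = ln(24.55)/0.3 = 3.2007/0.3 = 10.669.

10.67 days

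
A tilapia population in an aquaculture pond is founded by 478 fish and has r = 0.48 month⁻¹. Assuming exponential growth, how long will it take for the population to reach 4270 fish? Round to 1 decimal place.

Set N₀·e^(rt) = 4270: e^(0.48·t) = 4270/478 = 8.9331.
0.48·t = ln(8.9331) = 2.1898, so t = 2.1898/0.48 = 4.562.

4.6 months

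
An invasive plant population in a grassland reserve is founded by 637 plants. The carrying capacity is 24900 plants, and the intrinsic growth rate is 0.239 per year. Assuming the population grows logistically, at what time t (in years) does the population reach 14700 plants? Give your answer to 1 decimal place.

A = (K − N₀)/N₀ = (24900 − 637)/637 = 38.089.
Solve 24900/(1 + 38.089·e^(−0.239t)) = 14700: 1 + 38.089·e^(−0.239t) = 1.6939, so e^(−0.239t) = 0.018217.
−0.239·t = ln(0.018217) = -4.0054, so t = 4.0054/0.239 = 16.759.

16.8 years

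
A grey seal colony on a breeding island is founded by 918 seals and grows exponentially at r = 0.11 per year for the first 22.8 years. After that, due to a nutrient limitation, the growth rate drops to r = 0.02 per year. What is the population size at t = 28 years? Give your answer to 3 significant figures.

Phase 1: N(22.8) = 918·e^(0.11×22.8) = 918·e^2.508 = 11273.4.
Phase 2 runs for 28 − 22.8 = 5.2 years at r = 0.02.
N(28) = 11273.4·e^(0.02×5.2) = 11273.4·e^0.104 = 12508.9.

12500 seals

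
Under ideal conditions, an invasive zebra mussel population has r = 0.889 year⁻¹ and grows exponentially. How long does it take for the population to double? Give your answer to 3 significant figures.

0.780 years

Doubling time t_d = ln(2)/r = 0.6931/0.889 = 0.77969.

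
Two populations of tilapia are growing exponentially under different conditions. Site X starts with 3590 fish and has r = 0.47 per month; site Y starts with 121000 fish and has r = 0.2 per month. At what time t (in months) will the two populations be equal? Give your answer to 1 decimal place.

13.0 months

Set 3590·e^(0.47t) = 121000·e^(0.2t).
e^((0.47 − 0.2)t) = 121000/3590 → e^(0.27·t) = 33.705.
0.27·t = ln(33.705) = 3.5176, so t = 3.5176/0.27 = 13.028.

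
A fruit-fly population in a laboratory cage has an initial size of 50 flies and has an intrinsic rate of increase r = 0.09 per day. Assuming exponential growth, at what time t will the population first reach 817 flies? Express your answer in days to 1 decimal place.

Set N₀·e^(rt) = 817: e^(0.09·t) = 817/50 = 16.34.
0.09·t = ln(16.34) = 2.7936, so t = 2.7936/0.09 = 31.04.

31.0 days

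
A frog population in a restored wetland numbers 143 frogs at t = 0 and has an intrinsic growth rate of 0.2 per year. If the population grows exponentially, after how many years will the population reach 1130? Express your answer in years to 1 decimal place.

Set N₀·e^(rt) = 1130: e^(0.2·t) = 1130/143 = 7.9021.
0.2·t = ln(7.9021) = 2.0671, so t = 2.0671/0.2 = 10.336.

10.3 years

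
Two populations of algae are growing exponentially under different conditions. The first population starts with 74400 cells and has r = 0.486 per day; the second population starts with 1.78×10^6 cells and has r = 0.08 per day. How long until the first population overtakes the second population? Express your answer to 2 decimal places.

Set 74400·e^(0.486t) = 1.78×10^6·e^(0.08t).
e^((0.486 − 0.08)t) = 1.78×10^6/74400 → e^(0.406·t) = 23.925.
0.406·t = ln(23.925) = 3.1749, so t = 3.1749/0.406 = 7.82.

7.82 days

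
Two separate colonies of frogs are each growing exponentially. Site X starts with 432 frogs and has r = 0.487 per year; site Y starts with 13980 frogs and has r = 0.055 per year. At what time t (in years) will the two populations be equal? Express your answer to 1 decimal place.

Set 432·e^(0.487t) = 13980·e^(0.055t).
e^((0.487 − 0.055)t) = 13980/432 → e^(0.432·t) = 32.361.
0.432·t = ln(32.361) = 3.477, so t = 3.477/0.432 = 8.0485.

8.0 years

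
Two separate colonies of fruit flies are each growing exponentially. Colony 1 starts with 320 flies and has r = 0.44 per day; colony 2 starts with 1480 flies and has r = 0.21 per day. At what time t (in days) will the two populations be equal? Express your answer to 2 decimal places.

Set 320·e^(0.44t) = 1480·e^(0.21t).
e^((0.44 − 0.21)t) = 1480/320 → e^(0.23·t) = 4.625.
0.23·t = ln(4.625) = 1.5315, so t = 1.5315/0.23 = 6.6586.

6.66 days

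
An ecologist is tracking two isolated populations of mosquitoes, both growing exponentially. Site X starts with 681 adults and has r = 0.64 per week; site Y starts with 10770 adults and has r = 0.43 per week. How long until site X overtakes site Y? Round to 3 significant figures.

Set 681·e^(0.64t) = 10770·e^(0.43t).
e^((0.64 − 0.43)t) = 10770/681 → e^(0.21·t) = 15.815.
0.21·t = ln(15.815) = 2.761, so t = 2.761/0.21 = 13.147.

13.1 weeks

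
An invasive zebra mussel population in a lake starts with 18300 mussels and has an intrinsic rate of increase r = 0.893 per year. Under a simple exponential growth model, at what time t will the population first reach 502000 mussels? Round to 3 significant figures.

Set N₀·e^(rt) = 502000: e^(0.893·t) = 502000/18300 = 27.432.
0.893·t = ln(27.432) = 3.3117, so t = 3.3117/0.893 = 3.7085.

3.71 years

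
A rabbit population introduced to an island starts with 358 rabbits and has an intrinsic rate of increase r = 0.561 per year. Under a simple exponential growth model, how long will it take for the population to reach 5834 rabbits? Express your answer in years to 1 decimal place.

5.0 years

Set N₀·e^(rt) = 5834: e^(0.561·t) = 5834/358 = 16.296.
0.561·t = ln(16.296) = 2.7909, so t = 2.7909/0.561 = 4.9749.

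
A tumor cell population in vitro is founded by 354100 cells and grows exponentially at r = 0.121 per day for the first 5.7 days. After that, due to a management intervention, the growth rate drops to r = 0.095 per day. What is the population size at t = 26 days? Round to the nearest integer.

4855073 cells

Phase 1: N(5.7) = 354100·e^(0.121×5.7) = 354100·e^0.6897 = 705763.
Phase 2 runs for 26 − 5.7 = 20.3 days at r = 0.095.
N(26) = 705763·e^(0.095×20.3) = 705763·e^1.929 = 4.855073×10^6.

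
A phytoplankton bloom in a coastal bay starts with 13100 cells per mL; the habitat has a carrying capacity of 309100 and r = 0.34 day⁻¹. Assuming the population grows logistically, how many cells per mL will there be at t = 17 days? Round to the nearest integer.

288935 cells per mL

A = (K − N₀)/N₀ = (309100 − 13100)/13100 = 22.595.
N(t) = K/(1 + A·e^(−rt)) = 309100/(1 + 22.595×e^(−0.34×17)).
e^(−5.78) = 0.0030887; denominator = 1 + 22.595×0.0030887 = 1.0698.
N = 309100/1.0698 = 288935.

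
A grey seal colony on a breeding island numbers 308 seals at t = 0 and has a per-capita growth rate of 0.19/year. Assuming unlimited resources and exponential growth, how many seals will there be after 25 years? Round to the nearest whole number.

N(t) = N₀·e^(rt) = 308 × e^(0.19×25) = 308 × e^4.75.
e^4.75 ≈ 115.58, so N ≈ 308 × 115.58 = 35600.

35600 seals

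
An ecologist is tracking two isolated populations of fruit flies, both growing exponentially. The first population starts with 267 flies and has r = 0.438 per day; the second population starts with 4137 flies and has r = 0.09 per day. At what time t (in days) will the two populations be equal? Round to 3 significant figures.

7.87 days

Set 267·e^(0.438t) = 4137·e^(0.09t).
e^((0.438 − 0.09)t) = 4137/267 → e^(0.348·t) = 15.494.
0.348·t = ln(15.494) = 2.7405, so t = 2.7405/0.348 = 7.8749.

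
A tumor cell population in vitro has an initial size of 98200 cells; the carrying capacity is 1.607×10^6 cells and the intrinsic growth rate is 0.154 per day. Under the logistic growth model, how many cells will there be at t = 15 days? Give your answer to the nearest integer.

A = (K − N₀)/N₀ = (1.607×10^6 − 98200)/98200 = 15.365.
N(t) = K/(1 + A·e^(−rt)) = 1.607×10^6/(1 + 15.365×e^(−0.154×15)).
e^(−2.31) = 0.099261; denominator = 1 + 15.365×0.099261 = 2.5251.
N = 1.607×10^6/2.5251 = 636409.

636409 cells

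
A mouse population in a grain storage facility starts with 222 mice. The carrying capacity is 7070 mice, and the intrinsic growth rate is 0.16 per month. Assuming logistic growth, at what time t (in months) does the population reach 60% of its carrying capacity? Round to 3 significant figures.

A = (K − N₀)/N₀ = (7070 − 222)/222 = 30.847.
Solve 7070/(1 + 30.847·e^(−0.16t)) = 4242: 1 + 30.847·e^(−0.16t) = 1.6667, so e^(−0.16t) = 0.0216121.
−0.16·t = ln(0.0216121) = -3.8345, so t = 3.8345/0.16 = 23.966.

24.0 months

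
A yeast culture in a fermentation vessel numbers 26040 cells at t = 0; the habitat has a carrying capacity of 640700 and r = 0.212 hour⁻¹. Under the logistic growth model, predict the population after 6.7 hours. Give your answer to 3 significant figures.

A = (K − N₀)/N₀ = (640700 − 26040)/26040 = 23.604.
N(t) = K/(1 + A·e^(−rt)) = 640700/(1 + 23.604×e^(−0.212×6.7)).
e^(−1.42) = 0.24162; denominator = 1 + 23.604×0.24162 = 6.7032.
N = 640700/6.7032 = 95580.6.

95600 cells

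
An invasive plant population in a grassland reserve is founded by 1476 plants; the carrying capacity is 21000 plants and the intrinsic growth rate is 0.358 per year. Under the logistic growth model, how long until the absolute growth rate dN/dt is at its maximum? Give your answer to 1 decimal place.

Logistic growth is fastest at N = K/2 = 10500.
A = (K − N₀)/N₀ = 13.228. Set K/(1 + A·e^(−rt)) = K/2 → A·e^(−rt) = 1.
e^(−0.358t) = 1/13.228 = 0.0755993, so t = ln(13.228)/0.358 = 2.5823/0.358 = 7.2132.

7.2 years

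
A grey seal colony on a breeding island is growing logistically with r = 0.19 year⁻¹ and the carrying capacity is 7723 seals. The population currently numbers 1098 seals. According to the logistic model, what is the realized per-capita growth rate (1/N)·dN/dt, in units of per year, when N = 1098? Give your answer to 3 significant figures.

(1/N)·dN/dt = r(1 − N/K) = 0.19 × (1 − 1098/7723).
= 0.19 × 0.85783 = 0.16299.

0.163 per year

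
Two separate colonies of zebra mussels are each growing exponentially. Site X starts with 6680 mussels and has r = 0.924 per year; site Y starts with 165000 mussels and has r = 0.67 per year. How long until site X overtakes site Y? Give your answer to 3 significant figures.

12.6 years

Set 6680·e^(0.924t) = 165000·e^(0.67t).
e^((0.924 − 0.67)t) = 165000/6680 → e^(0.254·t) = 24.701.
0.254·t = ln(24.701) = 3.2068, so t = 3.2068/0.254 = 12.625.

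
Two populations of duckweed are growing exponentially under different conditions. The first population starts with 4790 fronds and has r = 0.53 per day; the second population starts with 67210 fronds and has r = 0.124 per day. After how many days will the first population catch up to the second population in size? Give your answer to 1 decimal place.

Set 4790·e^(0.53t) = 67210·e^(0.124t).
e^((0.53 − 0.124)t) = 67210/4790 → e^(0.406·t) = 14.031.
0.406·t = ln(14.031) = 2.6413, so t = 2.6413/0.406 = 6.5056.

6.5 days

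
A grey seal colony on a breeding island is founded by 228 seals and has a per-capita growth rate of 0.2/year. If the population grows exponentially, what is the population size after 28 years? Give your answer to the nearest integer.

61657 seals

N(t) = N₀·e^(rt) = 228 × e^(0.2×28) = 228 × e^5.6.
e^5.6 ≈ 270.43, so N ≈ 228 × 270.43 = 61657.2.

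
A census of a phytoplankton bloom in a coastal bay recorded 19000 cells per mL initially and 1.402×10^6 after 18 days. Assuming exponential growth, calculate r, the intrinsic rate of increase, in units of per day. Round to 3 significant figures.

From N(t) = N₀·e^(rt): e^(r·18) = 1.402×10^6/19000 = 73.789.
r·18 = ln(73.789) = 4.3012, so r = 4.3012/18 = 0.23896.

0.239 per day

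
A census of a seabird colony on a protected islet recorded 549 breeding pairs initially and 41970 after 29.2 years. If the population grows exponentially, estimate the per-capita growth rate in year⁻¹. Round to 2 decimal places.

0.15 per year

From N(t) = N₀·e^(rt): e^(r·29.2) = 41970/549 = 76.448.
r·29.2 = ln(76.448) = 4.3366, so r = 4.3366/29.2 = 0.14851.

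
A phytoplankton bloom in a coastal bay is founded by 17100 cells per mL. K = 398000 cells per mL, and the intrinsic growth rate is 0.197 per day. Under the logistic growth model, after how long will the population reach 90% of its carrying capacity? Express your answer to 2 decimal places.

A = (K − N₀)/N₀ = (398000 − 17100)/17100 = 22.275.
Solve 398000/(1 + 22.275·e^(−0.197t)) = 358200: 1 + 22.275·e^(−0.197t) = 1.1111, so e^(−0.197t) = 0.00498819.
−0.197·t = ln(0.00498819) = -5.3007, so t = 5.3007/0.197 = 26.907.

26.91 days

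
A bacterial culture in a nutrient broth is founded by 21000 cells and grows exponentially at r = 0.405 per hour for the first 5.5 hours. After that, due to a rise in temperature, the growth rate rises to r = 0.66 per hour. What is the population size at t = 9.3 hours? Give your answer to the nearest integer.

2392328 cells

Phase 1: N(5.5) = 21000·e^(0.405×5.5) = 21000·e^2.228 = 194810.
Phase 2 runs for 9.3 − 5.5 = 3.8 hours at r = 0.66.
N(9.3) = 194810·e^(0.66×3.8) = 194810·e^2.508 = 2.392328×10^6.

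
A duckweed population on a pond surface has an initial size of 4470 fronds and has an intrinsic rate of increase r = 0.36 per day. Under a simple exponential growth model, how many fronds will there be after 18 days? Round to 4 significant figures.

N(t) = N₀·e^(rt) = 4470 × e^(0.36×18) = 4470 × e^6.48.
e^6.48 ≈ 651.97, so N ≈ 4470 × 651.97 = 2.91431×10^6.

2914000 fronds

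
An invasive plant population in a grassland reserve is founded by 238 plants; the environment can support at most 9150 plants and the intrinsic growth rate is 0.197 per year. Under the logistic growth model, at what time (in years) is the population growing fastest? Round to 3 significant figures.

18.4 years

Logistic growth is fastest at N = K/2 = 4575.
A = (K − N₀)/N₀ = 37.445. Set K/(1 + A·e^(−rt)) = K/2 → A·e^(−rt) = 1.
e^(−0.197t) = 1/37.445 = 0.0267056, so t = ln(37.445)/0.197 = 3.6229/0.197 = 18.39.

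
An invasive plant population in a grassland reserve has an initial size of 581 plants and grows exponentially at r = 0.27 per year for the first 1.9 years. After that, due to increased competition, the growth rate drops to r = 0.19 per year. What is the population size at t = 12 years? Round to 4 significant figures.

6613 plants

Phase 1: N(1.9) = 581·e^(0.27×1.9) = 581·e^0.513 = 970.441.
Phase 2 runs for 12 − 1.9 = 10.1 years at r = 0.19.
N(12) = 970.441·e^(0.19×10.1) = 970.441·e^1.919 = 6612.72.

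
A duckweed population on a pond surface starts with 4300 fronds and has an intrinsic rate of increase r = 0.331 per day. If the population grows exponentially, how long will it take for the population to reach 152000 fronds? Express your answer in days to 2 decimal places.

Set N₀·e^(rt) = 152000: e^(0.331·t) = 152000/4300 = 35.349.
0.331·t = ln(35.349) = 3.5653, so t = 3.5653/0.331 = 10.771.

10.77 days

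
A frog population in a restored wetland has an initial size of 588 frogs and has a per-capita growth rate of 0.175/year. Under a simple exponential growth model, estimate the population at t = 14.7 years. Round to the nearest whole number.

7702 frogs

N(t) = N₀·e^(rt) = 588 × e^(0.175×14.7) = 588 × e^2.572.
e^2.572 ≈ 13.099, so N ≈ 588 × 13.099 = 7701.94.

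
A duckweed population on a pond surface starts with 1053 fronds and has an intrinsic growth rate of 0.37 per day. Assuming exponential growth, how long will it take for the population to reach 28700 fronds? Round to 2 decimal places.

8.93 days

Set N₀·e^(rt) = 28700: e^(0.37·t) = 28700/1053 = 27.255.
0.37·t = ln(27.255) = 3.3053, so t = 3.3053/0.37 = 8.9331.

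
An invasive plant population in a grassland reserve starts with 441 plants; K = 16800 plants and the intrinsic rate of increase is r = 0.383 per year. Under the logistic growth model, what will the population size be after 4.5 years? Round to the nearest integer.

A = (K − N₀)/N₀ = (16800 − 441)/441 = 37.095.
N(t) = K/(1 + A·e^(−rt)) = 16800/(1 + 37.095×e^(−0.383×4.5)).
e^(−1.724) = 0.17844; denominator = 1 + 37.095×0.17844 = 7.6193.
N = 16800/7.6193 = 2204.93.

2205 plants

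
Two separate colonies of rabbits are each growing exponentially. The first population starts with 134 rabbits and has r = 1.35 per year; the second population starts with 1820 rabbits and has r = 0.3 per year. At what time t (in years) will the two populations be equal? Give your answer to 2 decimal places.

Set 134·e^(1.35t) = 1820·e^(0.3t).
e^((1.35 − 0.3)t) = 1820/134 → e^(1.05·t) = 13.582.
1.05·t = ln(13.582) = 2.6088, so t = 2.6088/1.05 = 2.4845.

2.48 years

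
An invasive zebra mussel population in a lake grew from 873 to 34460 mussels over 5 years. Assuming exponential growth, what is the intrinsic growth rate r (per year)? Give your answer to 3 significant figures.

0.735 per year

From N(t) = N₀·e^(rt): e^(r·5) = 34460/873 = 39.473.
r·5 = ln(39.473) = 3.6756, so r = 3.6756/5 = 0.73512.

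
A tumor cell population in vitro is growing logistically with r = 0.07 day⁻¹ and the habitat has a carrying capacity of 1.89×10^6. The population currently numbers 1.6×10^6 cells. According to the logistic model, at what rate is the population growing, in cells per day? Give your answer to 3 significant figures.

17200 cells per day

dN/dt = rN(1 − N/K) = 0.07 × 1.6×10^6 × (1 − 1.6×10^6/1.89×10^6).
1 − 1.6×10^6/1.89×10^6 = 0.15344; dN/dt = 0.07 × 1.6×10^6 × 0.15344 = 17185.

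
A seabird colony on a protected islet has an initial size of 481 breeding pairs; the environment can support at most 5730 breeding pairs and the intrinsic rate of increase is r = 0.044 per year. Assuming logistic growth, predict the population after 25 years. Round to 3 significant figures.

A = (K − N₀)/N₀ = (5730 − 481)/481 = 10.913.
N(t) = K/(1 + A·e^(−rt)) = 5730/(1 + 10.913×e^(−0.044×25)).
e^(−1.1) = 0.33287; denominator = 1 + 10.913×0.33287 = 4.6325.
N = 5730/4.6325 = 1236.91.

1240 breeding pairs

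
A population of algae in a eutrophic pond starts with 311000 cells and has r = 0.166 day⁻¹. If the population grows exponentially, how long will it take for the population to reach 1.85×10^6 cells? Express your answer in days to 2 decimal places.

Set N₀·e^(rt) = 1.85×10^6: e^(0.166·t) = 1.85×10^6/311000 = 5.9486.
0.166·t = ln(5.9486) = 1.7831, so t = 1.7831/0.166 = 10.742.

10.74 days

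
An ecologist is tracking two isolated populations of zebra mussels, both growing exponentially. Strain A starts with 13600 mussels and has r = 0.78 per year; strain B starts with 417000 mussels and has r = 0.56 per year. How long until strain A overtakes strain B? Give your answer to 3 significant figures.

15.6 years

Set 13600·e^(0.78t) = 417000·e^(0.56t).
e^((0.78 − 0.56)t) = 417000/13600 → e^(0.22·t) = 30.662.
0.22·t = ln(30.662) = 3.423, so t = 3.423/0.22 = 15.559.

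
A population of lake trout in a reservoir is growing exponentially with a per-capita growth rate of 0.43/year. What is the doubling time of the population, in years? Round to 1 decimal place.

1.6 years

Doubling time t_d = ln(2)/r = 0.6931/0.43 = 1.612.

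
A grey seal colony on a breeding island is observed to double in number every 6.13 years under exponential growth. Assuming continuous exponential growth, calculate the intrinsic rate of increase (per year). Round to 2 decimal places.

r = ln(2)/t_d = 0.6931/6.13 = 0.11307.

0.11 per year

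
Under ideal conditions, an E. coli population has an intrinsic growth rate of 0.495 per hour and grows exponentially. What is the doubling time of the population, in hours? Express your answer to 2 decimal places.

Doubling time t_d = ln(2)/r = 0.6931/0.495 = 1.4003.

1.40 hours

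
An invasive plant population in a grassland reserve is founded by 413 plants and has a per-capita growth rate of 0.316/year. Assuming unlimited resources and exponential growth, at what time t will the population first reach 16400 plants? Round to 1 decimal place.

11.7 years

Set N₀·e^(rt) = 16400: e^(0.316·t) = 16400/413 = 39.709.
0.316·t = ln(39.709) = 3.6816, so t = 3.6816/0.316 = 11.651.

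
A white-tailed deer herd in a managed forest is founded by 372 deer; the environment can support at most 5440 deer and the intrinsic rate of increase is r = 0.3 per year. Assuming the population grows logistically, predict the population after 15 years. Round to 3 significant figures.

4720 deer

A = (K − N₀)/N₀ = (5440 − 372)/372 = 13.624.
N(t) = K/(1 + A·e^(−rt)) = 5440/(1 + 13.624×e^(−0.3×15)).
e^(−4.5) = 0.011109; denominator = 1 + 13.624×0.011109 = 1.1513.
N = 5440/1.1513 = 4724.91.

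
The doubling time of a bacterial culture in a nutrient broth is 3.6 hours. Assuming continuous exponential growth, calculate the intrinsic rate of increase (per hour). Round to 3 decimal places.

0.193 per hour

r = ln(2)/t_d = 0.6931/3.6 = 0.19254.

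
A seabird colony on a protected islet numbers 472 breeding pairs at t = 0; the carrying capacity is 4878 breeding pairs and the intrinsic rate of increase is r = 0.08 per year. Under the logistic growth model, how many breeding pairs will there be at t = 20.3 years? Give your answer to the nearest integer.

A = (K − N₀)/N₀ = (4878 − 472)/472 = 9.3347.
N(t) = K/(1 + A·e^(−rt)) = 4878/(1 + 9.3347×e^(−0.08×20.3)).
e^(−1.624) = 0.19711; denominator = 1 + 9.3347×0.19711 = 2.84.
N = 4878/2.84 = 1717.63.

1718 breeding pairs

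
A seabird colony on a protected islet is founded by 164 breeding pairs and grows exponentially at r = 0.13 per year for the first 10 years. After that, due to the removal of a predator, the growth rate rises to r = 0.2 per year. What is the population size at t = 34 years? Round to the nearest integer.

73121 breeding pairs

Phase 1: N(10) = 164·e^(0.13×10) = 164·e^1.3 = 601.765.
Phase 2 runs for 34 − 10 = 24 years at r = 0.2.
N(34) = 601.765·e^(0.2×24) = 601.765·e^4.8 = 73120.7.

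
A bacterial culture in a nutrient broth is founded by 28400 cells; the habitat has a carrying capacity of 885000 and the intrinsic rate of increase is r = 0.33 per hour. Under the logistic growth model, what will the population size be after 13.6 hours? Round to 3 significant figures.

A = (K − N₀)/N₀ = (885000 − 28400)/28400 = 30.162.
N(t) = K/(1 + A·e^(−rt)) = 885000/(1 + 30.162×e^(−0.33×13.6)).
e^(−4.488) = 0.011243; denominator = 1 + 30.162×0.011243 = 1.3391.
N = 885000/1.3391 = 660885.

661000 cells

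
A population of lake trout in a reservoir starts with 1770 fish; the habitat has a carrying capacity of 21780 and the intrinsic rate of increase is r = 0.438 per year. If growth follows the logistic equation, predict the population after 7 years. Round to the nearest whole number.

A = (K − N₀)/N₀ = (21780 − 1770)/1770 = 11.305.
N(t) = K/(1 + A·e^(−rt)) = 21780/(1 + 11.305×e^(−0.438×7)).
e^(−3.066) = 0.046607; denominator = 1 + 11.305×0.046607 = 1.5269.
N = 21780/1.5269 = 14264.2.

14264 fish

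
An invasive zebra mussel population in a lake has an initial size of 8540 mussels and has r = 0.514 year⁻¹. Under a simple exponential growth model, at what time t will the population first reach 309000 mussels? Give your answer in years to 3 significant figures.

6.98 years

Set N₀·e^(rt) = 309000: e^(0.514·t) = 309000/8540 = 36.183.
0.514·t = ln(36.183) = 3.5886, so t = 3.5886/0.514 = 6.9817.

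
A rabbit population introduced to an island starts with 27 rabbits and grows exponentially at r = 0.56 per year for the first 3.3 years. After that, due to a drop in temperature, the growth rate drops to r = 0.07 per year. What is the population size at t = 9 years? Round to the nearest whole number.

255 rabbits

Phase 1: N(3.3) = 27·e^(0.56×3.3) = 27·e^1.848 = 171.372.
Phase 2 runs for 9 − 3.3 = 5.7 years at r = 0.07.
N(9) = 171.372·e^(0.07×5.7) = 171.372·e^0.399 = 255.402.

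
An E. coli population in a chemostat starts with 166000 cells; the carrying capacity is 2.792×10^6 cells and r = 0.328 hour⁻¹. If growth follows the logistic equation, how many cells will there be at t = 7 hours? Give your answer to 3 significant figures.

A = (K − N₀)/N₀ = (2.792×10^6 − 166000)/166000 = 15.819.
N(t) = K/(1 + A·e^(−rt)) = 2.792×10^6/(1 + 15.819×e^(−0.328×7)).
e^(−2.296) = 0.10066; denominator = 1 + 15.819×0.10066 = 2.5924.
N = 2.792×10^6/2.5924 = 1.077003×10^6.

1080000 cells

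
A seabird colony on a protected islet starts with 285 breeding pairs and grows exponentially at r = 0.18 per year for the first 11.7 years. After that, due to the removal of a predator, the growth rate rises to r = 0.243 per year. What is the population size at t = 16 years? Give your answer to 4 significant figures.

Phase 1: N(11.7) = 285·e^(0.18×11.7) = 285·e^2.106 = 2341.36.
Phase 2 runs for 16 − 11.7 = 4.3 years at r = 0.243.
N(16) = 2341.36·e^(0.243×4.3) = 2341.36·e^1.045 = 6656.77.

6657 breeding pairs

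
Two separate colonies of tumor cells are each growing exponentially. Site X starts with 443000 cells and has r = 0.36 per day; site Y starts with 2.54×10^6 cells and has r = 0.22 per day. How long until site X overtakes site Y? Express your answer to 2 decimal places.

12.47 days

Set 443000·e^(0.36t) = 2.54×10^6·e^(0.22t).
e^((0.36 − 0.22)t) = 2.54×10^6/443000 → e^(0.14·t) = 5.7336.
0.14·t = ln(5.7336) = 1.7463, so t = 1.7463/0.14 = 12.474.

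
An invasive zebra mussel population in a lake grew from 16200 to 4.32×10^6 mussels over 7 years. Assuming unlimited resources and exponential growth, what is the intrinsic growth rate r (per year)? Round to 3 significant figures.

From N(t) = N₀·e^(rt): e^(r·7) = 4.32×10^6/16200 = 266.67.
r·7 = ln(266.67) = 5.586, so r = 5.586/7 = 0.798.

0.798 per year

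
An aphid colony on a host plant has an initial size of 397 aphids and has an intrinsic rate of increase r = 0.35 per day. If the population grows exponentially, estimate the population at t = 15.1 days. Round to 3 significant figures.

N(t) = N₀·e^(rt) = 397 × e^(0.35×15.1) = 397 × e^5.285.
e^5.285 ≈ 197.35, so N ≈ 397 × 197.35 = 78349.6.

78300 aphids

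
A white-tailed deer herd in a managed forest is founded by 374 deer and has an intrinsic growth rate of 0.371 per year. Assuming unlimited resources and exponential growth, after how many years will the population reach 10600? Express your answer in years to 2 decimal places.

Set N₀·e^(rt) = 10600: e^(0.371·t) = 10600/374 = 28.342.
0.371·t = ln(28.342) = 3.3444, so t = 3.3444/0.371 = 9.0144.

9.01 years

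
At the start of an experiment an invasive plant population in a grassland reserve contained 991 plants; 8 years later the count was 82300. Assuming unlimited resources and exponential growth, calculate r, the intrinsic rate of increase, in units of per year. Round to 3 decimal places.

0.552 per year

From N(t) = N₀·e^(rt): e^(r·8) = 82300/991 = 83.047.
r·8 = ln(83.047) = 4.4194, so r = 4.4194/8 = 0.55243.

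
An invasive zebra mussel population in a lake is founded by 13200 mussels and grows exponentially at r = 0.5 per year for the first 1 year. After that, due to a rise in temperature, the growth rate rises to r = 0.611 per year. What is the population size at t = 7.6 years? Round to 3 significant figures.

1230000 mussels

Phase 1: N(1) = 13200·e^(0.5×1) = 13200·e^0.5 = 21763.1.
Phase 2 runs for 7.6 − 1 = 6.6 years at r = 0.611.
N(7.6) = 21763.1·e^(0.611×6.6) = 21763.1·e^4.033 = 1.227601×10^6.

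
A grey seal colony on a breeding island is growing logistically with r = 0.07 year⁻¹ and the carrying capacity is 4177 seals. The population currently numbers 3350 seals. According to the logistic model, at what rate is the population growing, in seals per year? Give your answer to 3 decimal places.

46.428 seals per year

dN/dt = rN(1 − N/K) = 0.07 × 3350 × (1 − 3350/4177).
1 − 3350/4177 = 0.19799; dN/dt = 0.07 × 3350 × 0.19799 = 46.428.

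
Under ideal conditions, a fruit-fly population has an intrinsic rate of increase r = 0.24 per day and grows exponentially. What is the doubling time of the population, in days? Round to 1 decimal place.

Doubling time t_d = ln(2)/r = 0.6931/0.24 = 2.8881.

2.9 days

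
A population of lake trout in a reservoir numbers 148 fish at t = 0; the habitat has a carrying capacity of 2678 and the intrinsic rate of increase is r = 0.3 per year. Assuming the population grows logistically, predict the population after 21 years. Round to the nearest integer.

2596 fish

A = (K − N₀)/N₀ = (2678 − 148)/148 = 17.095.
N(t) = K/(1 + A·e^(−rt)) = 2678/(1 + 17.095×e^(−0.3×21)).
e^(−6.3) = 0.0018363; denominator = 1 + 17.095×0.0018363 = 1.0314.
N = 2678/1.0314 = 2596.49.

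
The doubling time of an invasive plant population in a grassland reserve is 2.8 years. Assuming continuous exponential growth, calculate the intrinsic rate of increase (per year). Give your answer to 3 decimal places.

r = ln(2)/t_d = 0.6931/2.8 = 0.24755.

0.248 per year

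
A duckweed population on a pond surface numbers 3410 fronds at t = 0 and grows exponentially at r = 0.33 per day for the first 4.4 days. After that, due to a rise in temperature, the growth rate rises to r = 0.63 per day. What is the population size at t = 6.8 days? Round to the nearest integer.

Phase 1: N(4.4) = 3410·e^(0.33×4.4) = 3410·e^1.452 = 14566.3.
Phase 2 runs for 6.8 − 4.4 = 2.4 days at r = 0.63.
N(6.8) = 14566.3·e^(0.63×2.4) = 14566.3·e^1.512 = 66069.8.

66070 fronds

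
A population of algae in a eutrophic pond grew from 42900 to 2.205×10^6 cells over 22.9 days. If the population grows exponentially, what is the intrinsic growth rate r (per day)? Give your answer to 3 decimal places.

From N(t) = N₀·e^(rt): e^(r·22.9) = 2.205×10^6/42900 = 51.399.
r·22.9 = ln(51.399) = 3.9396, so r = 3.9396/22.9 = 0.17204.

0.172 per day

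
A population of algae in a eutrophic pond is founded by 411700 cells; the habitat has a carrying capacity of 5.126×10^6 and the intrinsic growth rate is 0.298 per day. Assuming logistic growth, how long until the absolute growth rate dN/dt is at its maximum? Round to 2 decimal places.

Logistic growth is fastest at N = K/2 = 2.563×10^6.
A = (K − N₀)/N₀ = 11.451. Set K/(1 + A·e^(−rt)) = K/2 → A·e^(−rt) = 1.
e^(−0.298t) = 1/11.451 = 0.08733, so t = ln(11.451)/0.298 = 2.4381/0.298 = 8.1814.

8.18 days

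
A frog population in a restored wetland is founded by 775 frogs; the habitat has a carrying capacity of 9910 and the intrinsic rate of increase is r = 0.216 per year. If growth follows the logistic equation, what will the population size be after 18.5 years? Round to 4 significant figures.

8145 frogs

A = (K − N₀)/N₀ = (9910 − 775)/775 = 11.787.
N(t) = K/(1 + A·e^(−rt)) = 9910/(1 + 11.787×e^(−0.216×18.5)).
e^(−3.996) = 0.018389; denominator = 1 + 11.787×0.018389 = 1.2168.
N = 9910/1.2168 = 8144.62.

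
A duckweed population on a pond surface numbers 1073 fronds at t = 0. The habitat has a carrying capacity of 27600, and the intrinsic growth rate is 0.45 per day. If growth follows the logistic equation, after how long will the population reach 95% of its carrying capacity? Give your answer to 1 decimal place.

A = (K − N₀)/N₀ = (27600 − 1073)/1073 = 24.722.
Solve 27600/(1 + 24.722·e^(−0.45t)) = 26220: 1 + 24.722·e^(−0.45t) = 1.0526, so e^(−0.45t) = 0.00212891.
−0.45·t = ln(0.00212891) = -6.1521, so t = 6.1521/0.45 = 13.671.

13.7 days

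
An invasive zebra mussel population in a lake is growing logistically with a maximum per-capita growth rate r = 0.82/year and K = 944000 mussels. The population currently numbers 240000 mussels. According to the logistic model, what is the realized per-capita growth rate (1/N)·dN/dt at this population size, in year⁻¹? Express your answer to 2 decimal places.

(1/N)·dN/dt = r(1 − N/K) = 0.82 × (1 − 240000/944000).
= 0.82 × 0.74576 = 0.61153.

0.61 per year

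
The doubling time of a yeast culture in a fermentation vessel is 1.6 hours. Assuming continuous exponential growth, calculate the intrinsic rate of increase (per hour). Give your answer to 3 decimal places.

r = ln(2)/t_d = 0.6931/1.6 = 0.43322.

0.433 per hour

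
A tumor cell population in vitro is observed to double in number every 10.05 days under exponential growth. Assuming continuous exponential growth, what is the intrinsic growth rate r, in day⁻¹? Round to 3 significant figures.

r = ln(2)/t_d = 0.6931/10.05 = 0.06897.

0.0690 per day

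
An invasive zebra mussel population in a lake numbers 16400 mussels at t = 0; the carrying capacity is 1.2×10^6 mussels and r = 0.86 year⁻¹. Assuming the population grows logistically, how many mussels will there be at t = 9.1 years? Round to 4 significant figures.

A = (K − N₀)/N₀ = (1.2×10^6 − 16400)/16400 = 72.171.
N(t) = K/(1 + A·e^(−rt)) = 1.2×10^6/(1 + 72.171×e^(−0.86×9.1)).
e^(−7.826) = 0.00039922; denominator = 1 + 72.171×0.00039922 = 1.0288.
N = 1.2×10^6/1.0288 = 1.166394×10^6.

1166000 mussels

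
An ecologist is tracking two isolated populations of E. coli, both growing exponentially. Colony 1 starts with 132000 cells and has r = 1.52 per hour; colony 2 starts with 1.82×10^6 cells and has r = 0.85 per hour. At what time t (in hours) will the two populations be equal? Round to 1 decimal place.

Set 132000·e^(1.52t) = 1.82×10^6·e^(0.85t).
e^((1.52 − 0.85)t) = 1.82×10^6/132000 → e^(0.67·t) = 13.788.
0.67·t = ln(13.788) = 2.6238, so t = 2.6238/0.67 = 3.9161.

3.9 hours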